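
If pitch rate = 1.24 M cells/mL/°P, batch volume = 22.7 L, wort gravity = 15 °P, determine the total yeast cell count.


cells (billions) = rate · V_L · °P
cells = 1.24 · 22.7 · 15

422.2200 billion cells


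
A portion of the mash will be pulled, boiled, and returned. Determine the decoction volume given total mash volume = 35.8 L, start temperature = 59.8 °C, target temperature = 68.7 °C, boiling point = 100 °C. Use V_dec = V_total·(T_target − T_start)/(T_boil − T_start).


V_dec = 35.8·(68.7 − 59.8)/(100 − 59.8)

7.9259 L


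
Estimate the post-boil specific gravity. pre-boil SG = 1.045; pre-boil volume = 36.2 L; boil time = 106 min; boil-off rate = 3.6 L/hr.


V_post = V_pre − rate·(t/60);  SG_post = 1 + (SG_pre−1)·V_pre/V_post
V_post = 36.2 − 3.6·(106/60) = 29.8400
SG_post = 1 + (1.045 − 1)·36.2/29.8400

1.0546


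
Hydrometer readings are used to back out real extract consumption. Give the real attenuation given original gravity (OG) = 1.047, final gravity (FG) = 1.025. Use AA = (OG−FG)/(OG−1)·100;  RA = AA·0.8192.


AA = (1.047 − 1.025)/(1.047 − 1)·100 = 46.8085
RA = 46.8085·0.8192

38.3455 %


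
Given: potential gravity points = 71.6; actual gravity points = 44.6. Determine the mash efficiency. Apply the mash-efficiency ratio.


efficiency = actual / potential × 100
efficiency = 44.6 / 71.6 × 100

62.2905 %


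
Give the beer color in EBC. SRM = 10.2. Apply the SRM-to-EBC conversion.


EBC = SRM · 1.97
EBC = 10.2 · 1.97

20.0940 EBC


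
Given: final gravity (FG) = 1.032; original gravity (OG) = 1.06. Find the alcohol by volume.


ABV = (OG − FG) · 131.25
ABV = (1.06 − 1.032) · 131.25

3.6750 % ABV


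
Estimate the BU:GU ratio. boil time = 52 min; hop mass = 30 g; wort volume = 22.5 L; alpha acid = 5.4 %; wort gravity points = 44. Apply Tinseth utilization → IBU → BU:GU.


U = 1.65·0.000125^(GP/1000)·(1−e^(−0.04t))/4.15;  IBU = (α/100)·m·U·1000/V;  BU:GU = IBU/GP
U = 1.65·0.000125^(44/1000)·(1−e^(−0.04·52))/4.15 = 0.2343
IBU = (5.4/100)·30·0.2343·1000/22.5 = 16.8684
BU:GU = 16.8684/44

0.3834


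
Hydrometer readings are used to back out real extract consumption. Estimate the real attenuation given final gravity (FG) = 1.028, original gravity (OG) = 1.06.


AA = (OG−FG)/(OG−1)·100;  RA = AA·0.8192
AA = (1.06 − 1.028)/(1.06 − 1)·100 = 53.3333
RA = 53.3333·0.8192

43.6907 %


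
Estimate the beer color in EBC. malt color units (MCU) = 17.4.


SRM = 1.4922·MCU^0.6859;  EBC = SRM·1.97
SRM = 1.4922·17.4^0.6859 = 10.5857
EBC = 10.5857·1.97

20.8538 EBC


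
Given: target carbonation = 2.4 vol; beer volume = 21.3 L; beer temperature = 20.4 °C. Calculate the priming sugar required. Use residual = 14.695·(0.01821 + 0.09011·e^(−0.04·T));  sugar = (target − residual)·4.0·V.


residual = 14.695·(0.01821 + 0.09011·e^(−0.04·20.4)) = 0.8531
sugar = (2.4 − 0.8531)·4.0·21.3

131.7926 g


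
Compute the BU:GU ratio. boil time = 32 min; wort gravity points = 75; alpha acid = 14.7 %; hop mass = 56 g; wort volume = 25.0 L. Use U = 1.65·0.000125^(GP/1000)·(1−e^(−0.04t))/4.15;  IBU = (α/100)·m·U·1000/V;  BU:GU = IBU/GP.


U = 1.65·0.000125^(75/1000)·(1−e^(−0.04·32))/4.15 = 0.1463
IBU = (14.7/100)·56·0.1463·1000/25.0 = 48.1708
BU:GU = 48.1708/75

0.6423


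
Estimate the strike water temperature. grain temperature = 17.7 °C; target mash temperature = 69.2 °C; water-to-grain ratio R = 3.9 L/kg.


T_strike = (0.41/R)·(T_mash − T_grain) + T_mash
T_strike = (0.41/3.9)·(69.2 − 17.7) + 69.2

74.6141 °C


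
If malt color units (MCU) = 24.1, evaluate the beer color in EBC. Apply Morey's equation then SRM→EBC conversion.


SRM = 1.4922·MCU^0.6859;  EBC = SRM·1.97
SRM = 1.4922·24.1^0.6859 = 13.2359
EBC = 13.2359·1.97

26.0747 EBC


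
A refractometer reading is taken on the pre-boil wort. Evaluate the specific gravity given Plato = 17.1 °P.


SG = 259/(259 − P)
SG = 259/(259 − 17.1)

1.0707


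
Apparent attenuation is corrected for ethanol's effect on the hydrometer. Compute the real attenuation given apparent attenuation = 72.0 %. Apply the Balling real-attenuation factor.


RA = AA · 0.8192
RA = 72.0 · 0.8192

58.9824 %


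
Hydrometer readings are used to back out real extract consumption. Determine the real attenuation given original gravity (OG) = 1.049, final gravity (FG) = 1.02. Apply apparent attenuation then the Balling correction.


AA = (OG−FG)/(OG−1)·100;  RA = AA·0.8192
AA = (1.049 − 1.02)/(1.049 − 1)·100 = 59.1837
RA = 59.1837·0.8192

48.4833 %


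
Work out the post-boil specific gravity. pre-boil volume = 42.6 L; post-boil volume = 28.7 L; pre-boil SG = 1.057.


SG_post = 1 + (SG_pre − 1)·V_pre/V_post
pts_pre = (1.057 − 1)·1000 = 57.0000
pts_post = 57.0000·42.6/28.7 = 84.6063
SG_post = 1 + 84.6063/1000

1.0846


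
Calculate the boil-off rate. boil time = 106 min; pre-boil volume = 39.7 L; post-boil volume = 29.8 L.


rate = (V_pre − V_post) / (t_min/60)
rate = (39.7 − 29.8) / (106/60)

5.6038 L/hr


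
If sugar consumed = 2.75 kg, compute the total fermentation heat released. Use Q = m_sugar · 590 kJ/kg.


Q = 2.75 · 590

1622.5000 kJ


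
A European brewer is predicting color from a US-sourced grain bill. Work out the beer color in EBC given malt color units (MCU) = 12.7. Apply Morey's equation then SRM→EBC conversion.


SRM = 1.4922·MCU^0.6859;  EBC = SRM·1.97
SRM = 1.4922·12.7^0.6859 = 8.5295
EBC = 8.5295·1.97

16.8032 EBC


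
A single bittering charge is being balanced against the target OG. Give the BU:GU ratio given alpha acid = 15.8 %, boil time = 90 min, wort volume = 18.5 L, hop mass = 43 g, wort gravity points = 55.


U = 1.65·0.000125^(GP/1000)·(1−e^(−0.04t))/4.15;  IBU = (α/100)·m·U·1000/V;  BU:GU = IBU/GP
U = 1.65·0.000125^(55/1000)·(1−e^(−0.04·90))/4.15 = 0.2359
IBU = (15.8/100)·43·0.2359·1000/18.5 = 86.6339
BU:GU = 86.6339/55

1.5752


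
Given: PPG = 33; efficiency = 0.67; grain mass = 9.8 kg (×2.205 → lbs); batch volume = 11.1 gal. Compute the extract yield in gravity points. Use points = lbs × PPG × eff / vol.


lbs = 9.8 × 2.205 = 21.6090
points = 21.6090 × 33 × 0.67 / 11.1

43.0428 points


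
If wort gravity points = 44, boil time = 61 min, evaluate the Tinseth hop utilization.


U = 1.65·0.000125^(GP/1000) · (1 − e^(−0.04·t))/4.15
bigness = 1.65·0.000125^(44/1000) = 1.1111
boil_factor = (1 − e^(−0.04·61))/4.15 = 0.2200
U = 1.1111 · 0.2200

0.2444


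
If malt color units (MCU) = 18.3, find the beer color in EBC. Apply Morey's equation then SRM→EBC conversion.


SRM = 1.4922·MCU^0.6859;  EBC = SRM·1.97
SRM = 1.4922·18.3^0.6859 = 10.9583
EBC = 10.9583·1.97

21.5878 EBC


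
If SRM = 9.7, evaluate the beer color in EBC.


EBC = SRM · 1.97
EBC = 9.7 · 1.97

19.1090 EBC


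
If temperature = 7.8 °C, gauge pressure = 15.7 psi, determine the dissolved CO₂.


vols = (P + 14.695)·(0.01821 + 0.09011·e^(−0.04·T))
vols = (15.7 + 14.695)·(0.01821 + 0.09011·e^(−0.04·7.8))

2.5583 volumes


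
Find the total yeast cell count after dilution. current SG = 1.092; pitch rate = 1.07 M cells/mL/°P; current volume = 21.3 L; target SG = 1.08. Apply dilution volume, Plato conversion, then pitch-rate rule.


V_w = V·((SG_c−1)/(SG_t−1)−1);  °P = 259 − 259/SG_t;  cells = rate·(V+V_w)·°P
V_w = 21.3·((1.092−1)/(1.08−1)−1) = 3.1950
V_final = 21.3 + 3.1950 = 24.4950
°P = 259 − 259/1.08 = 19.1852
cells = 1.07·24.4950·19.1852

502.8370 billion cells


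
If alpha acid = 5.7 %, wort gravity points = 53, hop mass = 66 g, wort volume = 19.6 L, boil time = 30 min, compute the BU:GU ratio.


U = 1.65·0.000125^(GP/1000)·(1−e^(−0.04t))/4.15;  IBU = (α/100)·m·U·1000/V;  BU:GU = IBU/GP
U = 1.65·0.000125^(53/1000)·(1−e^(−0.04·30))/4.15 = 0.1726
IBU = (5.7/100)·66·0.1726·1000/19.6 = 33.1201
BU:GU = 33.1201/53

0.6249


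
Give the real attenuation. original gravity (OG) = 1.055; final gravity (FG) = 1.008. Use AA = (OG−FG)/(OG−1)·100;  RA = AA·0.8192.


AA = (1.055 − 1.008)/(1.055 − 1)·100 = 85.4545
RA = 85.4545·0.8192

70.0044 %


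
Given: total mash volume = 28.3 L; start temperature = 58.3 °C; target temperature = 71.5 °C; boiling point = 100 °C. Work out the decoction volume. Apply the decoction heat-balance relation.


V_dec = V_total·(T_target − T_start)/(T_boil − T_start)
V_dec = 28.3·(71.5 − 58.3)/(100 − 58.3)

8.9583 L


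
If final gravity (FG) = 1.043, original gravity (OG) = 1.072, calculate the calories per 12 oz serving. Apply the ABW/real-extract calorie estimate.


ABW = (OG−FG)·131.25·0.79/FG;  °P = 259 − 259/SG (for OG→OE and FG→AE);  RE = 0.1808·OE + 0.8192·AE;  Cal = (6.9·ABW + 4·(RE−0.1))·FG·3.55
ABW = (1.072 − 1.043)·131.25·0.79/1.043 = 2.8830
OE = 259 − 259/1.072 = 17.3955 °P
AE = 259 − 259/1.043 = 10.6779 °P
RE = 0.1808·17.3955 + 0.8192·10.6779 = 11.8924 °P
Cal = (6.9·2.8830 + 4·(11.8924−0.1))·1.043·3.55

248.3076 kcal


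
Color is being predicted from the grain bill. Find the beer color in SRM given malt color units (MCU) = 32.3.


SRM = 1.4922 · MCU^0.6859
SRM = 1.4922 · 32.3^0.6859

16.1804 SRM


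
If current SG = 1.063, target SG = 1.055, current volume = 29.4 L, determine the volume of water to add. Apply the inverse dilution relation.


V_water = V·((SG_curr − 1)/(SG_target − 1) − 1)
V_water = 29.4·((1.063 − 1)/(1.055 − 1) − 1)

4.2764 L


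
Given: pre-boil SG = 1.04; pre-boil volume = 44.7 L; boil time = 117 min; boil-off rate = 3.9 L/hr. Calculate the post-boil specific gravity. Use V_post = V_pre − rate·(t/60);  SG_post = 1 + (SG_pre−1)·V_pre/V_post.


V_post = 44.7 − 3.9·(117/60) = 37.0950
SG_post = 1 + (1.04 − 1)·44.7/37.0950

1.0482


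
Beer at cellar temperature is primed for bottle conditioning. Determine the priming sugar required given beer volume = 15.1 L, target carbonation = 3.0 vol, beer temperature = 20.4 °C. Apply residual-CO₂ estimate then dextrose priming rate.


residual = 14.695·(0.01821 + 0.09011·e^(−0.04·T));  sugar = (target − residual)·4.0·V
residual = 14.695·(0.01821 + 0.09011·e^(−0.04·20.4)) = 0.8531
sugar = (3.0 − 0.8531)·4.0·15.1

129.6704 g


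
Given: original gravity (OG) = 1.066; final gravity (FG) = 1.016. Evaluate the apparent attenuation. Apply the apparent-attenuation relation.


AA = (OG − FG)/(OG − 1) · 100
AA = (1.066 − 1.016)/(1.066 − 1) · 100

75.7576 %


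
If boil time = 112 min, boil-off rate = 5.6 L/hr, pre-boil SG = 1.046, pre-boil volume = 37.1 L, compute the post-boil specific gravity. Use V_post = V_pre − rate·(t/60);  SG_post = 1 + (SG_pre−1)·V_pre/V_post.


V_post = 37.1 − 5.6·(112/60) = 26.6467
SG_post = 1 + (1.046 − 1)·37.1/26.6467

1.0640


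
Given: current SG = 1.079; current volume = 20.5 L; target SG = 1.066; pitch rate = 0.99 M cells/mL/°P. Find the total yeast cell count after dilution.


V_w = V·((SG_c−1)/(SG_t−1)−1);  °P = 259 − 259/SG_t;  cells = rate·(V+V_w)·°P
V_w = 20.5·((1.079−1)/(1.066−1)−1) = 4.0379
V_final = 20.5 + 4.0379 = 24.5379
°P = 259 − 259/1.066 = 16.0356
cells = 0.99·24.5379·16.0356

389.5460 billion cells


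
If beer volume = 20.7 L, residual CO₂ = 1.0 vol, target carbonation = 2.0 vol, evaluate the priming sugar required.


sugar = (target − residual)·4.0·V
sugar = (2.0 − 1.0)·4.0·20.7

82.8000 g


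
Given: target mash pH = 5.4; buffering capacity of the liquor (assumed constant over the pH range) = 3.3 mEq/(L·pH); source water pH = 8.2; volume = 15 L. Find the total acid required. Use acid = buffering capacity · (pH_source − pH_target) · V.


acid = 3.3 · (8.2 − 5.4) · 15

138.6000 mEq


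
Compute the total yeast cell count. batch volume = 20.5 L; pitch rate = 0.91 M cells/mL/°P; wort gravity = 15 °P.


cells (billions) = rate · V_L · °P
cells = 0.91 · 20.5 · 15

279.8250 billion cells


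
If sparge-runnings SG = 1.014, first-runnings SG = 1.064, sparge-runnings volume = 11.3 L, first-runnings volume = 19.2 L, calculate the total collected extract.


total = Σ (SG_i − 1)·1000·V_i
first = (1.064 − 1)·1000·19.2 = 1228.8000
sparge = (1.014 − 1)·1000·11.3 = 158.2000
total = 1228.8000 + 158.2000

1387.0000 gravity·L


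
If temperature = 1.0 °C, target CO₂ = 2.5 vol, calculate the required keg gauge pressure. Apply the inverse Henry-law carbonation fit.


psi = vols/(0.01821 + 0.09011·e^(−0.04·T)) − 14.695
psi = 2.5/(0.01821 + 0.09011·e^(−0.04·1.0)) − 14.695

9.1630 psi


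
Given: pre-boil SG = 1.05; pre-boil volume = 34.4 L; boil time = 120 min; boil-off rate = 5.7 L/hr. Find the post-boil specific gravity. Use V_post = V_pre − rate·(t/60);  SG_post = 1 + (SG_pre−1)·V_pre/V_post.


V_post = 34.4 − 5.7·(120/60) = 23.0000
SG_post = 1 + (1.05 − 1)·34.4/23.0000

1.0748


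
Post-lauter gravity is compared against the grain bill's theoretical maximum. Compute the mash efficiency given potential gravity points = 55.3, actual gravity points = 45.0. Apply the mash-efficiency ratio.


efficiency = actual / potential × 100
efficiency = 45.0 / 55.3 × 100

81.3743 %


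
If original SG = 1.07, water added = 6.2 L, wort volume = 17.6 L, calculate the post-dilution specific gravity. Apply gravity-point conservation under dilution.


SG_new = 1 + (SG_old − 1)·V_old/(V_old + V_water)
pts = (1.07 − 1)·1000·17.6/(17.6 + 6.2) = 51.7647
SG_new = 1 + 51.7647/1000

1.0518


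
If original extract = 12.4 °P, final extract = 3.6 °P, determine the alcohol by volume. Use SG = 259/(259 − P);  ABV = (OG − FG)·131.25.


OG = 259/(259 − 12.4) = 1.0503
FG = 259/(259 − 3.6) = 1.0141
ABV = (1.0503 − 1.0141)·131.25

4.7497 % ABV


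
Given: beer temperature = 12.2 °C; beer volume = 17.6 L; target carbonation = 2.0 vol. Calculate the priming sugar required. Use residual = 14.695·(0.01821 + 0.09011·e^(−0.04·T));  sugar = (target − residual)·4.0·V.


residual = 14.695·(0.01821 + 0.09011·e^(−0.04·12.2)) = 1.0804
sugar = (2.0 − 1.0804)·4.0·17.6

64.7371 g


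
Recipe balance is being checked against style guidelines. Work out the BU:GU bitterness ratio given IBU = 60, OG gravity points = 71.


BU:GU = IBU / OG_points
BU:GU = 60 / 71

0.8451


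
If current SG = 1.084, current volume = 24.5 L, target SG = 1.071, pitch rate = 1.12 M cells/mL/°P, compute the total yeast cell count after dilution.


V_w = V·((SG_c−1)/(SG_t−1)−1);  °P = 259 − 259/SG_t;  cells = rate·(V+V_w)·°P
V_w = 24.5·((1.084−1)/(1.071−1)−1) = 4.4859
V_final = 24.5 + 4.4859 = 28.9859
°P = 259 − 259/1.071 = 17.1699
cells = 1.12·28.9859·17.1699

557.4086 billion cells


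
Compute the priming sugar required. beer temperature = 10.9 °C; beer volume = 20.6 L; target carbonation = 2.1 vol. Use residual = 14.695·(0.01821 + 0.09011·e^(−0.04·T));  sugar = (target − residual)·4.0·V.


residual = 14.695·(0.01821 + 0.09011·e^(−0.04·10.9)) = 1.1238
sugar = (2.1 − 1.1238)·4.0·20.6

80.4368 g


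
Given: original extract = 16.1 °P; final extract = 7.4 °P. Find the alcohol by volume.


SG = 259/(259 − P);  ABV = (OG − FG)·131.25
OG = 259/(259 − 16.1) = 1.0663
FG = 259/(259 − 7.4) = 1.0294
ABV = (1.0663 − 1.0294)·131.25

4.8393 % ABV


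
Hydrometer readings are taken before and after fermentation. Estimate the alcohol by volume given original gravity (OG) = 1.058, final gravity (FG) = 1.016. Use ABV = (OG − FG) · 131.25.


ABV = (1.058 − 1.016) · 131.25

5.5125 % ABV


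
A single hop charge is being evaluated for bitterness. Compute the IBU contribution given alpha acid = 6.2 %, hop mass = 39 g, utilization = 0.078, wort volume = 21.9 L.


IBU = (α/100)·mass·U·1000 / V
IBU = (6.2/100)·39·0.078·1000 / 21.9

8.6121 IBU


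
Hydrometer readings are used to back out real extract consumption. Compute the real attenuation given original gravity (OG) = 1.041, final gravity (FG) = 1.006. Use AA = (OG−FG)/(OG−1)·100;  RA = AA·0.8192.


AA = (1.041 − 1.006)/(1.041 − 1)·100 = 85.3659
RA = 85.3659·0.8192

69.9317 %


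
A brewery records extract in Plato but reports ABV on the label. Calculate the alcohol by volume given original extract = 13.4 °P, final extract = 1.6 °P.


SG = 259/(259 − P);  ABV = (OG − FG)·131.25
OG = 259/(259 − 13.4) = 1.0546
FG = 259/(259 − 1.6) = 1.0062
ABV = (1.0546 − 1.0062)·131.25

6.3452 % ABV


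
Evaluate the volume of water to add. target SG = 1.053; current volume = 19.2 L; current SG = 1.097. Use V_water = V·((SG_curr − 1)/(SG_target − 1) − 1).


V_water = 19.2·((1.097 − 1)/(1.053 − 1) − 1)

15.9396 L


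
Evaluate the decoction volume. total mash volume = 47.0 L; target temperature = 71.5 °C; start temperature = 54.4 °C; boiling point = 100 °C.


V_dec = V_total·(T_target − T_start)/(T_boil − T_start)
V_dec = 47.0·(71.5 − 54.4)/(100 − 54.4)

17.6250 L


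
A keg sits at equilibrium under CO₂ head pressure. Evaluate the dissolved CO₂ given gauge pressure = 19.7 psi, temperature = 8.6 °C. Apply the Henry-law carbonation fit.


vols = (P + 14.695)·(0.01821 + 0.09011·e^(−0.04·T))
vols = (19.7 + 14.695)·(0.01821 + 0.09011·e^(−0.04·8.6))

2.8235 volumes


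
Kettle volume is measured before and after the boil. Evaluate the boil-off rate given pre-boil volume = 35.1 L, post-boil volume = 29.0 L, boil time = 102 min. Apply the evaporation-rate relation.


rate = (V_pre − V_post) / (t_min/60)
rate = (35.1 − 29.0) / (102/60)

3.5882 L/hr


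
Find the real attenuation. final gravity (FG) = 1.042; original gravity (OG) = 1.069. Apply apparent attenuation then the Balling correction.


AA = (OG−FG)/(OG−1)·100;  RA = AA·0.8192
AA = (1.069 − 1.042)/(1.069 − 1)·100 = 39.1304
RA = 39.1304·0.8192

32.0557 %


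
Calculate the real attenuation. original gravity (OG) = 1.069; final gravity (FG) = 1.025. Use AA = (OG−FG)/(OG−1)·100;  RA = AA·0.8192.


AA = (1.069 − 1.025)/(1.069 − 1)·100 = 63.7681
RA = 63.7681·0.8192

52.2388 %


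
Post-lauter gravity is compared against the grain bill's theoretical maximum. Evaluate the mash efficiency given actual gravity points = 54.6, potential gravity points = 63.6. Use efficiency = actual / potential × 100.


efficiency = 54.6 / 63.6 × 100

85.8491 %


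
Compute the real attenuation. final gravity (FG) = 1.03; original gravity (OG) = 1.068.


AA = (OG−FG)/(OG−1)·100;  RA = AA·0.8192
AA = (1.068 − 1.03)/(1.068 − 1)·100 = 55.8824
RA = 55.8824·0.8192

45.7788 %


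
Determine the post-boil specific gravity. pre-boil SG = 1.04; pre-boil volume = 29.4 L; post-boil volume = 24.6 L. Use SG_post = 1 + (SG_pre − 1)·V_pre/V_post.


pts_pre = (1.04 − 1)·1000 = 40.0000
pts_post = 40.0000·29.4/24.6 = 47.8049
SG_post = 1 + 47.8049/1000

1.0478


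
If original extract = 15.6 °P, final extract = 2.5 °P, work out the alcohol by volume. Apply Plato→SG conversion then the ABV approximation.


SG = 259/(259 − P);  ABV = (OG − FG)·131.25
OG = 259/(259 − 15.6) = 1.0641
FG = 259/(259 − 2.5) = 1.0097
ABV = (1.0641 − 1.0097)·131.25

7.1328 % ABV


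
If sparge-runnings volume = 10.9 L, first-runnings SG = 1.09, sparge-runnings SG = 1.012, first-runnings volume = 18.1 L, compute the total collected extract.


total = Σ (SG_i − 1)·1000·V_i
first = (1.09 − 1)·1000·18.1 = 1629.0000
sparge = (1.012 − 1)·1000·10.9 = 130.8000
total = 1629.0000 + 130.8000

1759.8000 gravity·L


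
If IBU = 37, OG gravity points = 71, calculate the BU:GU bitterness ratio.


BU:GU = IBU / OG_points
BU:GU = 37 / 71

0.5211


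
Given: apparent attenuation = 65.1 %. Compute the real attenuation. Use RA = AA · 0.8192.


RA = 65.1 · 0.8192

53.3299 %


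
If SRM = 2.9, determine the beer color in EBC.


EBC = SRM · 1.97
EBC = 2.9 · 1.97

5.7130 EBC


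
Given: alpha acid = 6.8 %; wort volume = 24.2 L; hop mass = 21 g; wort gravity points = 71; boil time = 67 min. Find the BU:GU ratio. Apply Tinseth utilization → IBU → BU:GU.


U = 1.65·0.000125^(GP/1000)·(1−e^(−0.04t))/4.15;  IBU = (α/100)·m·U·1000/V;  BU:GU = IBU/GP
U = 1.65·0.000125^(71/1000)·(1−e^(−0.04·67))/4.15 = 0.1956
IBU = (6.8/100)·21·0.1956·1000/24.2 = 11.5447
BU:GU = 11.5447/71

0.1626


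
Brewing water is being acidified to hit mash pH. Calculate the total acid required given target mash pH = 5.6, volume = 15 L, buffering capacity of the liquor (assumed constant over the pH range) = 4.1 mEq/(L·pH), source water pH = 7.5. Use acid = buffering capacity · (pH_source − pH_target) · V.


acid = 4.1 · (7.5 − 5.6) · 15

116.8500 mEq


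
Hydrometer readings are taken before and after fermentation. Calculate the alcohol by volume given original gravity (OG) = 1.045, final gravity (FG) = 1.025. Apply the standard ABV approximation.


ABV = (OG − FG) · 131.25
ABV = (1.045 − 1.025) · 131.25

2.6250 % ABV


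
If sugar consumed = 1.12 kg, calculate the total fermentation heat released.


Q = m_sugar · 590 kJ/kg
Q = 1.12 · 590

660.8000 kJ


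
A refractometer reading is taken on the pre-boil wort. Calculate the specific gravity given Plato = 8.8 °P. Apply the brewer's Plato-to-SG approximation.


SG = 259/(259 − P)
SG = 259/(259 − 8.8)

1.0352


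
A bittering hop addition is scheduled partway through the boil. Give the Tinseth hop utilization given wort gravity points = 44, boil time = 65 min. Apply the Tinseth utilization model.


U = 1.65·0.000125^(GP/1000) · (1 − e^(−0.04·t))/4.15
bigness = 1.65·0.000125^(44/1000) = 1.1111
boil_factor = (1 − e^(−0.04·65))/4.15 = 0.2231
U = 1.1111 · 0.2231

0.2478


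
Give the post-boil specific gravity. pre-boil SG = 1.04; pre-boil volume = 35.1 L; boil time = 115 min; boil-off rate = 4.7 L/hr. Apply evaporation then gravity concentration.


V_post = V_pre − rate·(t/60);  SG_post = 1 + (SG_pre−1)·V_pre/V_post
V_post = 35.1 − 4.7·(115/60) = 26.0917
SG_post = 1 + (1.04 − 1)·35.1/26.0917

1.0538


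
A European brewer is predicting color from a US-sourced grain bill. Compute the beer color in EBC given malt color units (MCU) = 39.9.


SRM = 1.4922·MCU^0.6859;  EBC = SRM·1.97
SRM = 1.4922·39.9^0.6859 = 18.7040
EBC = 18.7040·1.97

36.8469 EBC


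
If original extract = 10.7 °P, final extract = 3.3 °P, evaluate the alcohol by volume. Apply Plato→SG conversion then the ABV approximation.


SG = 259/(259 − P);  ABV = (OG − FG)·131.25
OG = 259/(259 − 10.7) = 1.0431
FG = 259/(259 − 3.3) = 1.0129
ABV = (1.0431 − 1.0129)·131.25

3.9621 % ABV


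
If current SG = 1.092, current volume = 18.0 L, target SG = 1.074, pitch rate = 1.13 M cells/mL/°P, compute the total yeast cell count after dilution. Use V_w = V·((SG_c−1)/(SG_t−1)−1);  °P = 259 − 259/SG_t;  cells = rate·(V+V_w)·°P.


V_w = 18.0·((1.092−1)/(1.074−1)−1) = 4.3784
V_final = 18.0 + 4.3784 = 22.3784
°P = 259 − 259/1.074 = 17.8454
cells = 1.13·22.3784·17.8454

451.2677 billion cells


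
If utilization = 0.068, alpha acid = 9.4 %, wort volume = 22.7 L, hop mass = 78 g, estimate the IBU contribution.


IBU = (α/100)·mass·U·1000 / V
IBU = (9.4/100)·78·0.068·1000 / 22.7

21.9637 IBU


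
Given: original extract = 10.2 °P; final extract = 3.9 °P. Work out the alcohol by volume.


SG = 259/(259 − P);  ABV = (OG − FG)·131.25
OG = 259/(259 − 10.2) = 1.0410
FG = 259/(259 − 3.9) = 1.0153
ABV = (1.0410 − 1.0153)·131.25

3.3743 % ABV


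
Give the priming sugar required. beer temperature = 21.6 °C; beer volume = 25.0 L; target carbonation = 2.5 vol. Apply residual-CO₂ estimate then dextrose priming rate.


residual = 14.695·(0.01821 + 0.09011·e^(−0.04·T));  sugar = (target − residual)·4.0·V
residual = 14.695·(0.01821 + 0.09011·e^(−0.04·21.6)) = 0.8257
sugar = (2.5 − 0.8257)·4.0·25.0

167.4304 g


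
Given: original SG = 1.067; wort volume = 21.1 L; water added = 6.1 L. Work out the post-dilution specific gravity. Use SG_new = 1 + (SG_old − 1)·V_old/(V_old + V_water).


pts = (1.067 − 1)·1000·21.1/(21.1 + 6.1) = 51.9743
SG_new = 1 + 51.9743/1000

1.0520


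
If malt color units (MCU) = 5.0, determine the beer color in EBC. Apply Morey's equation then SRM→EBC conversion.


SRM = 1.4922·MCU^0.6859;  EBC = SRM·1.97
SRM = 1.4922·5.0^0.6859 = 4.5004
EBC = 4.5004·1.97

8.8658 EBC


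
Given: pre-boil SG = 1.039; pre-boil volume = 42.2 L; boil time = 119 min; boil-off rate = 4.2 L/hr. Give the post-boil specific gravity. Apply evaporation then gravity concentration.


V_post = V_pre − rate·(t/60);  SG_post = 1 + (SG_pre−1)·V_pre/V_post
V_post = 42.2 − 4.2·(119/60) = 33.8700
SG_post = 1 + (1.039 − 1)·42.2/33.8700

1.0486


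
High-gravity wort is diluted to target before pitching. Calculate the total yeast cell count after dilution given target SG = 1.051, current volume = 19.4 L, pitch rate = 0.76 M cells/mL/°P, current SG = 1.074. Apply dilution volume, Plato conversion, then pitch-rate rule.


V_w = V·((SG_c−1)/(SG_t−1)−1);  °P = 259 − 259/SG_t;  cells = rate·(V+V_w)·°P
V_w = 19.4·((1.074−1)/(1.051−1)−1) = 8.7490
V_final = 19.4 + 8.7490 = 28.1490
°P = 259 − 259/1.051 = 12.5680
cells = 0.76·28.1490·12.5680

268.8711 billion cells


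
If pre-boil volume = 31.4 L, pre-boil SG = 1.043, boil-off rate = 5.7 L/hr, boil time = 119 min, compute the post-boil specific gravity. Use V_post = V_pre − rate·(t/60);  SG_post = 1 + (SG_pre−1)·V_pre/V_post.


V_post = 31.4 − 5.7·(119/60) = 20.0950
SG_post = 1 + (1.043 − 1)·31.4/20.0950

1.0672


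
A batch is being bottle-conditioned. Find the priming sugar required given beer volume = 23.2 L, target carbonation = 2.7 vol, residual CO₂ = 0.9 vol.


sugar = (target − residual)·4.0·V
sugar = (2.7 − 0.9)·4.0·23.2

167.0400 g


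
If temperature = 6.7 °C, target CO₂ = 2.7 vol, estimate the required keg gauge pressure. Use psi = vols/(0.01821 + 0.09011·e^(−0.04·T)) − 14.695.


psi = 2.7/(0.01821 + 0.09011·e^(−0.04·6.7)) − 14.695

16.2911 psi


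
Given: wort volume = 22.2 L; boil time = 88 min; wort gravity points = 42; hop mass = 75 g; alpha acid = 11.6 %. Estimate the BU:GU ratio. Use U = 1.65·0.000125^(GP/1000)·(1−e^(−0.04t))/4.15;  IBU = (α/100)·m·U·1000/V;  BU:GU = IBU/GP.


U = 1.65·0.000125^(42/1000)·(1−e^(−0.04·88))/4.15 = 0.2645
IBU = (11.6/100)·75·0.2645·1000/22.2 = 103.6629
BU:GU = 103.6629/42

2.4682


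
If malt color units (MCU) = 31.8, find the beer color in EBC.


SRM = 1.4922·MCU^0.6859;  EBC = SRM·1.97
SRM = 1.4922·31.8^0.6859 = 16.0082
EBC = 16.0082·1.97

31.5361 EBC


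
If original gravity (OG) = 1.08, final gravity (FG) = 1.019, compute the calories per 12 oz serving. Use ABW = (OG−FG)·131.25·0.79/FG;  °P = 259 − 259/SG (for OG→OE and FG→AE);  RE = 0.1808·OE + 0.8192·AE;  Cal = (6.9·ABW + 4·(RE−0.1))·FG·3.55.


ABW = (1.08 − 1.019)·131.25·0.79/1.019 = 6.2070
OE = 259 − 259/1.08 = 19.1852 °P
AE = 259 − 259/1.019 = 4.8292 °P
RE = 0.1808·19.1852 + 0.8192·4.8292 = 7.4248 °P
Cal = (6.9·6.2070 + 4·(7.4248−0.1))·1.019·3.55

260.9177 kcal


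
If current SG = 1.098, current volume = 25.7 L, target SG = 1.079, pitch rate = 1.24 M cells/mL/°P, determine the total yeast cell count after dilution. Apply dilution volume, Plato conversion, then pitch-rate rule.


V_w = V·((SG_c−1)/(SG_t−1)−1);  °P = 259 − 259/SG_t;  cells = rate·(V+V_w)·°P
V_w = 25.7·((1.098−1)/(1.079−1)−1) = 6.1810
V_final = 25.7 + 6.1810 = 31.8810
°P = 259 − 259/1.079 = 18.9629
cells = 1.24·31.8810·18.9629

749.6511 billion cells


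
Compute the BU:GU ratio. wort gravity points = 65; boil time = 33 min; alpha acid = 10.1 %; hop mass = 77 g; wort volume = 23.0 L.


U = 1.65·0.000125^(GP/1000)·(1−e^(−0.04t))/4.15;  IBU = (α/100)·m·U·1000/V;  BU:GU = IBU/GP
U = 1.65·0.000125^(65/1000)·(1−e^(−0.04·33))/4.15 = 0.1625
IBU = (10.1/100)·77·0.1625·1000/23.0 = 54.9342
BU:GU = 54.9342/65

0.8451


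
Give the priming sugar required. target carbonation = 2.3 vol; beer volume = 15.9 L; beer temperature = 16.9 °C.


residual = 14.695·(0.01821 + 0.09011·e^(−0.04·T));  sugar = (target − residual)·4.0·V
residual = 14.695·(0.01821 + 0.09011·e^(−0.04·16.9)) = 0.9411
sugar = (2.3 − 0.9411)·4.0·15.9

86.4241 g


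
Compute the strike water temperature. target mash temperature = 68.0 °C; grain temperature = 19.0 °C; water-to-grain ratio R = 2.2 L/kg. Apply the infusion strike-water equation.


T_strike = (0.41/R)·(T_mash − T_grain) + T_mash
T_strike = (0.41/2.2)·(68.0 − 19.0) + 68.0

77.1318 °C


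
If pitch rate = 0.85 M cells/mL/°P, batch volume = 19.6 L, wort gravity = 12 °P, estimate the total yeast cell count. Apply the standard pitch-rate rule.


cells (billions) = rate · V_L · °P
cells = 0.85 · 19.6 · 12

199.9200 billion cells


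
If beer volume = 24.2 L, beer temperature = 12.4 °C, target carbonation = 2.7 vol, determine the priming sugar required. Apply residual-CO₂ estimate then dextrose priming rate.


residual = 14.695·(0.01821 + 0.09011·e^(−0.04·T));  sugar = (target − residual)·4.0·V
residual = 14.695·(0.01821 + 0.09011·e^(−0.04·12.4)) = 1.0740
sugar = (2.7 − 1.0740)·4.0·24.2

157.4004 g


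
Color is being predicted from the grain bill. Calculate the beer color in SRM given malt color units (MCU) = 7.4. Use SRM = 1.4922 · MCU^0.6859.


SRM = 1.4922 · 7.4^0.6859

5.8889 SRM


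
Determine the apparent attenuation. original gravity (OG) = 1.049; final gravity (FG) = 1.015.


AA = (OG − FG)/(OG − 1) · 100
AA = (1.049 − 1.015)/(1.049 − 1) · 100

69.3878 %


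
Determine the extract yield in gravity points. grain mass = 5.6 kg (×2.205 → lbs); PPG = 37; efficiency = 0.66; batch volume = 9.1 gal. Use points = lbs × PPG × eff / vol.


lbs = 5.6 × 2.205 = 12.3480
points = 12.3480 × 37 × 0.66 / 9.1

33.1361 points


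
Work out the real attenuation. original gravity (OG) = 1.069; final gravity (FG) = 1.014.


AA = (OG−FG)/(OG−1)·100;  RA = AA·0.8192
AA = (1.069 − 1.014)/(1.069 − 1)·100 = 79.7101
RA = 79.7101·0.8192

65.2986 %


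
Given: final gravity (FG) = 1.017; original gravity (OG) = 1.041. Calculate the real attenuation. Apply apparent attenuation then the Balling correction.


AA = (OG−FG)/(OG−1)·100;  RA = AA·0.8192
AA = (1.041 − 1.017)/(1.041 − 1)·100 = 58.5366
RA = 58.5366·0.8192

47.9532 %


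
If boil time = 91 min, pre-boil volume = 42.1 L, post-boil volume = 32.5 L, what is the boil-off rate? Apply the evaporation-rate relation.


rate = (V_pre − V_post) / (t_min/60)
rate = (42.1 − 32.5) / (91/60)

6.3297 L/hr


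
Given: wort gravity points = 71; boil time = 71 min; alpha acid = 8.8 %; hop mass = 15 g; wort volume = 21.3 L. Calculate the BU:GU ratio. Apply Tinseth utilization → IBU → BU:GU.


U = 1.65·0.000125^(GP/1000)·(1−e^(−0.04t))/4.15;  IBU = (α/100)·m·U·1000/V;  BU:GU = IBU/GP
U = 1.65·0.000125^(71/1000)·(1−e^(−0.04·71))/4.15 = 0.1978
IBU = (8.8/100)·15·0.1978·1000/21.3 = 12.2565
BU:GU = 12.2565/71

0.1726


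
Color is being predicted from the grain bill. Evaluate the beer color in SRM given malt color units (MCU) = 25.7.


SRM = 1.4922 · MCU^0.6859
SRM = 1.4922 · 25.7^0.6859

13.8325 SRM


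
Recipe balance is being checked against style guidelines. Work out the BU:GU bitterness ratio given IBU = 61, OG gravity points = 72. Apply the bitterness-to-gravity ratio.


BU:GU = IBU / OG_points
BU:GU = 61 / 72

0.8472


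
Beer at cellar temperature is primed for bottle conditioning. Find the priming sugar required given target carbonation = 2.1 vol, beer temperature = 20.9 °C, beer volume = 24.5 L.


residual = 14.695·(0.01821 + 0.09011·e^(−0.04·T));  sugar = (target − residual)·4.0·V
residual = 14.695·(0.01821 + 0.09011·e^(−0.04·20.9)) = 0.8415
sugar = (2.1 − 0.8415)·4.0·24.5

123.3287 g


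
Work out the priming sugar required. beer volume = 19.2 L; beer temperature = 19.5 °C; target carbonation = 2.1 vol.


residual = 14.695·(0.01821 + 0.09011·e^(−0.04·T));  sugar = (target − residual)·4.0·V
residual = 14.695·(0.01821 + 0.09011·e^(−0.04·19.5)) = 0.8746
sugar = (2.1 − 0.8746)·4.0·19.2

94.1106 g


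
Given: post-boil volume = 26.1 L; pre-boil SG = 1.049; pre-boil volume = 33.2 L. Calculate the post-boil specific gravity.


SG_post = 1 + (SG_pre − 1)·V_pre/V_post
pts_pre = (1.049 − 1)·1000 = 49.0000
pts_post = 49.0000·33.2/26.1 = 62.3295
SG_post = 1 + 62.3295/1000

1.0623


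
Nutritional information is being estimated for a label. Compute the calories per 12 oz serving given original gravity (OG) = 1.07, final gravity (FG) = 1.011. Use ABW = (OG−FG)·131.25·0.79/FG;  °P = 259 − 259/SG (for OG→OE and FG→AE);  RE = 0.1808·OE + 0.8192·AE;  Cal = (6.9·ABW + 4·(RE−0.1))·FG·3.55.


ABW = (1.07 − 1.011)·131.25·0.79/1.011 = 6.0510
OE = 259 − 259/1.07 = 16.9439 °P
AE = 259 − 259/1.011 = 2.8180 °P
RE = 0.1808·16.9439 + 0.8192·2.8180 = 5.3720 °P
Cal = (6.9·6.0510 + 4·(5.3720−0.1))·1.011·3.55

225.5351 kcal


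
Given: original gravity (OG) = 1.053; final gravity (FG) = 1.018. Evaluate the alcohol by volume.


ABV = (OG − FG) · 131.25
ABV = (1.053 − 1.018) · 131.25

4.5937 % ABV


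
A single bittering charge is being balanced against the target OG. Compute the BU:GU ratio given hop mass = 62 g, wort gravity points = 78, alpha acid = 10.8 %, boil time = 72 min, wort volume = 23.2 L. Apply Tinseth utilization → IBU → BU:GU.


U = 1.65·0.000125^(GP/1000)·(1−e^(−0.04t))/4.15;  IBU = (α/100)·m·U·1000/V;  BU:GU = IBU/GP
U = 1.65·0.000125^(78/1000)·(1−e^(−0.04·72))/4.15 = 0.1862
IBU = (10.8/100)·62·0.1862·1000/23.2 = 53.7319
BU:GU = 53.7319/78

0.6889


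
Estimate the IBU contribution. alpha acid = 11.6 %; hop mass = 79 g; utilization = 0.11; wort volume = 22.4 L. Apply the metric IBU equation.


IBU = (α/100)·mass·U·1000 / V
IBU = (11.6/100)·79·0.11·1000 / 22.4

45.0018 IBU


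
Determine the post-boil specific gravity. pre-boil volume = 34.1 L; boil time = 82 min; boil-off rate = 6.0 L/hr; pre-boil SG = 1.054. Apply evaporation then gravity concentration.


V_post = V_pre − rate·(t/60);  SG_post = 1 + (SG_pre−1)·V_pre/V_post
V_post = 34.1 − 6.0·(82/60) = 25.9000
SG_post = 1 + (1.054 − 1)·34.1/25.9000

1.0711


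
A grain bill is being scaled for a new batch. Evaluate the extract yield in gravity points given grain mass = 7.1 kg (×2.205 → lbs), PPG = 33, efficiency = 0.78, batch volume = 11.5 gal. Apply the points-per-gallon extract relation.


points = lbs × PPG × eff / vol
lbs = 7.1 × 2.205 = 15.6555
points = 15.6555 × 33 × 0.78 / 11.5

35.0411 points


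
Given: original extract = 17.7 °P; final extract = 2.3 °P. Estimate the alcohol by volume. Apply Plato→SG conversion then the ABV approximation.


SG = 259/(259 − P);  ABV = (OG − FG)·131.25
OG = 259/(259 − 17.7) = 1.0734
FG = 259/(259 − 2.3) = 1.0090
ABV = (1.0734 − 1.0090)·131.25

8.4516 % ABV


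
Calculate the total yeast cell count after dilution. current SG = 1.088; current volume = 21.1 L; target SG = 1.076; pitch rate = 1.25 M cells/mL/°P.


V_w = V·((SG_c−1)/(SG_t−1)−1);  °P = 259 − 259/SG_t;  cells = rate·(V+V_w)·°P
V_w = 21.1·((1.088−1)/(1.076−1)−1) = 3.3316
V_final = 21.1 + 3.3316 = 24.4316
°P = 259 − 259/1.076 = 18.2937
cells = 1.25·24.4316·18.2937

558.6794 billion cells


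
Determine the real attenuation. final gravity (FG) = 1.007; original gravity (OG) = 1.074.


AA = (OG−FG)/(OG−1)·100;  RA = AA·0.8192
AA = (1.074 − 1.007)/(1.074 − 1)·100 = 90.5405
RA = 90.5405·0.8192

74.1708 %


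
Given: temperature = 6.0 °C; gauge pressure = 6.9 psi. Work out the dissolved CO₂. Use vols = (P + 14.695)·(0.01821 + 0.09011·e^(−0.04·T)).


vols = (6.9 + 14.695)·(0.01821 + 0.09011·e^(−0.04·6.0))

1.9240 volumes


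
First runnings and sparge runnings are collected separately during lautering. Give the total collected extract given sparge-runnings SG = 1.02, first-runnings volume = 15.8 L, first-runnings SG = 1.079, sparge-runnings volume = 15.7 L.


total = Σ (SG_i − 1)·1000·V_i
first = (1.079 − 1)·1000·15.8 = 1248.2000
sparge = (1.02 − 1)·1000·15.7 = 314.0000
total = 1248.2000 + 314.0000

1562.2000 gravity·L


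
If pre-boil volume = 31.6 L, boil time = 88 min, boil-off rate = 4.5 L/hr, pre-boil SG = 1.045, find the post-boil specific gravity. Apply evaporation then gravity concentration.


V_post = V_pre − rate·(t/60);  SG_post = 1 + (SG_pre−1)·V_pre/V_post
V_post = 31.6 − 4.5·(88/60) = 25.0000
SG_post = 1 + (1.045 − 1)·31.6/25.0000

1.0569


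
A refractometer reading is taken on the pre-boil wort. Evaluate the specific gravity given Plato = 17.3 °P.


SG = 259/(259 − P)
SG = 259/(259 − 17.3)

1.0716


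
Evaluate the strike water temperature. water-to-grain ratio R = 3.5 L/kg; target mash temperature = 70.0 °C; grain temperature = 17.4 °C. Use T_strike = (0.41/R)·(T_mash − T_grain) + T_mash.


T_strike = (0.41/3.5)·(70.0 − 17.4) + 70.0

76.1617 °C


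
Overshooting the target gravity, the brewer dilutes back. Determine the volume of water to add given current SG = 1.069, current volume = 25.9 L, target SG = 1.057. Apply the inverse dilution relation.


V_water = V·((SG_curr − 1)/(SG_target − 1) − 1)
V_water = 25.9·((1.069 − 1)/(1.057 − 1) − 1)

5.4526 L


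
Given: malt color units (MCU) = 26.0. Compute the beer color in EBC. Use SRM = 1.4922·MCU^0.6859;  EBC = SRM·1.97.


SRM = 1.4922·26.0^0.6859 = 13.9430
EBC = 13.9430·1.97

27.4678 EBC


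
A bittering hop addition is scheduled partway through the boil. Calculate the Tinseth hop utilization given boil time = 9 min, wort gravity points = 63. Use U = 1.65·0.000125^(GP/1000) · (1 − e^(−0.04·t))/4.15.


bigness = 1.65·0.000125^(63/1000) = 0.9367
boil_factor = (1 − e^(−0.04·9))/4.15 = 0.0728
U = 0.9367 · 0.0728

0.0682


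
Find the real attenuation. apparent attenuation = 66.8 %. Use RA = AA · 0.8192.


RA = 66.8 · 0.8192

54.7226 %


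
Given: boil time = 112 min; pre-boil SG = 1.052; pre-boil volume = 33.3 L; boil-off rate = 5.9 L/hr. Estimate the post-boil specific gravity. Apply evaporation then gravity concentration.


V_post = V_pre − rate·(t/60);  SG_post = 1 + (SG_pre−1)·V_pre/V_post
V_post = 33.3 − 5.9·(112/60) = 22.2867
SG_post = 1 + (1.052 − 1)·33.3/22.2867

1.0777


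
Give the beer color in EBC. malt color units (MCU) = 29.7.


SRM = 1.4922·MCU^0.6859;  EBC = SRM·1.97
SRM = 1.4922·29.7^0.6859 = 15.2753
EBC = 15.2753·1.97

30.0924 EBC


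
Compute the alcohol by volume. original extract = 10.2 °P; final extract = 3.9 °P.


SG = 259/(259 − P);  ABV = (OG − FG)·131.25
OG = 259/(259 − 10.2) = 1.0410
FG = 259/(259 − 3.9) = 1.0153
ABV = (1.0410 − 1.0153)·131.25

3.3743 % ABV


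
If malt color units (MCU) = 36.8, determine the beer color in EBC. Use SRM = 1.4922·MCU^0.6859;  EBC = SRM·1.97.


SRM = 1.4922·36.8^0.6859 = 17.6947
EBC = 17.6947·1.97

34.8585 EBC


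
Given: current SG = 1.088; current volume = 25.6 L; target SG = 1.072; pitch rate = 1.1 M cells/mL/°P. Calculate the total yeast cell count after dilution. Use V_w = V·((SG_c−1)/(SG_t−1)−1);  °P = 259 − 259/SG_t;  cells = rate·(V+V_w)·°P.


V_w = 25.6·((1.088−1)/(1.072−1)−1) = 5.6889
V_final = 25.6 + 5.6889 = 31.2889
°P = 259 − 259/1.072 = 17.3955
cells = 1.1·31.2889·17.3955

598.7152 billion cells
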